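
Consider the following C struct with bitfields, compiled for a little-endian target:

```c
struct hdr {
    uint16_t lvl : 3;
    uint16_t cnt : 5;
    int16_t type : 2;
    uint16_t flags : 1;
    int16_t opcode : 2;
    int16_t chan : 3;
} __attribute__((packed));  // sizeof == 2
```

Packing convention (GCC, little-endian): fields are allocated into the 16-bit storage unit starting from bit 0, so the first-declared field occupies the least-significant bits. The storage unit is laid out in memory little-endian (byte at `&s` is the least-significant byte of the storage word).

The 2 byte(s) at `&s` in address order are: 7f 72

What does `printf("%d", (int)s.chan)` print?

[0]=0x7f [1]=0x72 (little-endian) → word 0x727f
lvl [0+:3] = (word>>0) & 0x7 = 7
cnt [3+:5] = (word>>3) & 0x1f = 15
type [8+:2] = (word>>8) & 0x3 = 2
flags [10+:1] = (word>>10) & 0x1 = 0
opcode [11+:2] = (word>>11) & 0x3 = 2
chan [13+:3] = (word>>13) & 0x7 = 3  ←
chan signed 3b, MSB=0: value = 3

3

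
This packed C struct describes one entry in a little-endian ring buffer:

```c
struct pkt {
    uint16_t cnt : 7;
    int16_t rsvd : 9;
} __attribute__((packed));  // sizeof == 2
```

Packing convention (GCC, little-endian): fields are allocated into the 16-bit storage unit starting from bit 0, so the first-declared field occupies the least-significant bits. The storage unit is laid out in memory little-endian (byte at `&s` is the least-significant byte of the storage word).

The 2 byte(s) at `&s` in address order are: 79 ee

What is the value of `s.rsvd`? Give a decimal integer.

-36

[0]=0x79 [1]=0xee (little-endian) → word 0xee79
cnt:7 @ bit 0 → (0xee79>>0)&0x7f = 0x79
rsvd:9 @ bit 7 → (0xee79>>7)&0x1ff = 0x1dc  ←
rsvd signed 9b, MSB=1: 476 - 512 = -36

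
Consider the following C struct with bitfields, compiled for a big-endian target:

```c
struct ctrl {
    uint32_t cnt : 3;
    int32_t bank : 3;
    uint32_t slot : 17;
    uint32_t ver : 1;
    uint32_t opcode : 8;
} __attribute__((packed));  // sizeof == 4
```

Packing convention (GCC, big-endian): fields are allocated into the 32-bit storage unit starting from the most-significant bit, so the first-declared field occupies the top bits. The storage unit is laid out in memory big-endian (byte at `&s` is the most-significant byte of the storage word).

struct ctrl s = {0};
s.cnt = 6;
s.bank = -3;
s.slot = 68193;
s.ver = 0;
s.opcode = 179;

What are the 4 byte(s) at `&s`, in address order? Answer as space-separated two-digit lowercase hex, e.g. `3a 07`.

d6 14 c2 b3

cnt:3 = 6 → 0x6 << 29 → word 0xc0000000
bank:3 = -3 → 0x5 << 26 → word 0xd4000000
slot:17 = 68193 → 0x10a61 << 9 → word 0xd614c200
ver:1 = 0 → 0x0 << 8 → word 0xd614c200
opcode:8 = 179 → 0xb3 << 0 → word 0xd614c2b3
word = 0xd614c2b3 → big-endian bytes:
  [0]=0xd6  [1]=0x14  [2]=0xc2  [3]=0xb3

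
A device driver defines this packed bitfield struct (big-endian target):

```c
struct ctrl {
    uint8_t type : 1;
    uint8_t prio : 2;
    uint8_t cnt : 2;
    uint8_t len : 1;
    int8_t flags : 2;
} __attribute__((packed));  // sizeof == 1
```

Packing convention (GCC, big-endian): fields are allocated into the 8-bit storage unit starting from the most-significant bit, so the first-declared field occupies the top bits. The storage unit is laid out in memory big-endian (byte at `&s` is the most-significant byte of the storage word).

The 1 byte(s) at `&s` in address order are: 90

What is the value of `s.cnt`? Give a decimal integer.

2

[0]=0x90 (big-endian) → word 0x90
type [7+:1] = (word>>7) & 0x1 = 1
prio [5+:2] = (word>>5) & 0x3 = 0
cnt [3+:2] = (word>>3) & 0x3 = 2  ←
len [2+:1] = (word>>2) & 0x1 = 0
flags [0+:2] = (word>>0) & 0x3 = 0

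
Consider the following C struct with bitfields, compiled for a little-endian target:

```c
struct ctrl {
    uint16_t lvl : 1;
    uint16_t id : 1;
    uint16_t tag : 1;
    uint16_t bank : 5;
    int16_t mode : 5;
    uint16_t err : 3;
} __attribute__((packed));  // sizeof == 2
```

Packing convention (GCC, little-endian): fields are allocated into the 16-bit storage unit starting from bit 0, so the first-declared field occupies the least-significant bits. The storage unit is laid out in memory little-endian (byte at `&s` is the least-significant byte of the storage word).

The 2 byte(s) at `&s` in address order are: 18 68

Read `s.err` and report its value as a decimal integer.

3

[0]=0x18 [1]=0x68 (little-endian) → word 0x6818
lvl [0+:1] = (word>>0) & 0x1 = 0
id [1+:1] = (word>>1) & 0x1 = 0
tag [2+:1] = (word>>2) & 0x1 = 0
bank [3+:5] = (word>>3) & 0x1f = 3
mode [8+:5] = (word>>8) & 0x1f = 8
err [13+:3] = (word>>13) & 0x7 = 3  ←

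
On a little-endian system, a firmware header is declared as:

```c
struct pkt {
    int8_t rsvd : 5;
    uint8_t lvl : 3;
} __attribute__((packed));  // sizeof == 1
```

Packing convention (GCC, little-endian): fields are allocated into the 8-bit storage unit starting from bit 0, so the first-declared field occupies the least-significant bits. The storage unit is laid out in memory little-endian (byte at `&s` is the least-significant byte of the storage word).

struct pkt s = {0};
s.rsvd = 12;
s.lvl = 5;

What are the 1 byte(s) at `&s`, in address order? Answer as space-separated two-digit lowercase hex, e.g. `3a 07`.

[0+:5] rsvd=12 & 0x1f = 0xc; word=0x0c
[5+:3] lvl=5 & 0x7 = 0x5; word=0xac
word = 0xac → little-endian bytes:
  [0]=0xac

ac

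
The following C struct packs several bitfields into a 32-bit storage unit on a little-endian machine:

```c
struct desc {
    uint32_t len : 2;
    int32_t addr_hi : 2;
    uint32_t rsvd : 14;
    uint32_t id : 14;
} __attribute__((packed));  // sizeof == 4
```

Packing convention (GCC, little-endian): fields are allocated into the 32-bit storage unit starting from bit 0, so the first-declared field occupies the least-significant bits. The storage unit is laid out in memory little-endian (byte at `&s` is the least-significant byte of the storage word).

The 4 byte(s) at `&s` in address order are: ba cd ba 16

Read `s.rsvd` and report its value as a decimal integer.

[0]=0xba [1]=0xcd [2]=0xba [3]=0x16 (little-endian) → word 0x16bacdba
len:2 @ bit 0 → (0x16bacdba>>0)&0x3 = 0x2
addr_hi:2 @ bit 2 → (0x16bacdba>>2)&0x3 = 0x2
rsvd:14 @ bit 4 → (0x16bacdba>>4)&0x3fff = 0x2cdb  ←
id:14 @ bit 18 → (0x16bacdba>>18)&0x3fff = 0x5ae

11483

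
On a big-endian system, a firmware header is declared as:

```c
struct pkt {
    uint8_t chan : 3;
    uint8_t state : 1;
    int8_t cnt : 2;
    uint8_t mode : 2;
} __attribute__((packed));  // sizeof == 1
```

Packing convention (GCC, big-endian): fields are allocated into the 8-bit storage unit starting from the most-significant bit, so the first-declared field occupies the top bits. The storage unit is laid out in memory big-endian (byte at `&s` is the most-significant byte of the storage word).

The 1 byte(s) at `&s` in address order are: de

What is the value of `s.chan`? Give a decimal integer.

6

[0]=0xde (big-endian) → word 0xde
chan [5+:3] = (word>>5) & 0x7 = 6  ←
state [4+:1] = (word>>4) & 0x1 = 1
cnt [2+:2] = (word>>2) & 0x3 = 3
mode [0+:2] = (word>>0) & 0x3 = 2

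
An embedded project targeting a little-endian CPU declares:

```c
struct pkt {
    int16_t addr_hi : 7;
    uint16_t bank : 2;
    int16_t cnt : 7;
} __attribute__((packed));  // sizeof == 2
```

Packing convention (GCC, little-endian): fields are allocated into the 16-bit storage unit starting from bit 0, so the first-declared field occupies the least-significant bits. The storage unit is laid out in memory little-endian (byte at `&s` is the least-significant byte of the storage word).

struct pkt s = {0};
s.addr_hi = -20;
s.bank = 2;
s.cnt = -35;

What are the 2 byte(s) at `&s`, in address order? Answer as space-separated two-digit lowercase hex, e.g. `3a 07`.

6c bb

[0+:7] addr_hi=-20 & 0x7f = 0x6c; word=0x006c
[7+:2] bank=2 & 0x3 = 0x2; word=0x016c
[9+:7] cnt=-35 & 0x7f = 0x5d; word=0xbb6c
word = 0xbb6c → little-endian bytes:
  [0]=0x6c  [1]=0xbb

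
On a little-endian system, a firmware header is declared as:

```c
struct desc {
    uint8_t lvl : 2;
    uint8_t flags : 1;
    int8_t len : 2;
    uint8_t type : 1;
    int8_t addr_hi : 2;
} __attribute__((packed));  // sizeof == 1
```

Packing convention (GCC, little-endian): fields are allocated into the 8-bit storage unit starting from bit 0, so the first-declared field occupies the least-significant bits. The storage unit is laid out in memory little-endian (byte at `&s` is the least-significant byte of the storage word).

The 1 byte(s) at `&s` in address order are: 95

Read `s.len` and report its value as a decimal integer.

-2

[0]=0x95 (little-endian) → word 0x95
lvl:2 @ bit 0 → (0x95>>0)&0x3 = 0x1
flags:1 @ bit 2 → (0x95>>2)&0x1 = 0x1
len:2 @ bit 3 → (0x95>>3)&0x3 = 0x2  ←
type:1 @ bit 5 → (0x95>>5)&0x1 = 0x0
addr_hi:2 @ bit 6 → (0x95>>6)&0x3 = 0x2
len signed 2b, MSB=1: 2 - 4 = -2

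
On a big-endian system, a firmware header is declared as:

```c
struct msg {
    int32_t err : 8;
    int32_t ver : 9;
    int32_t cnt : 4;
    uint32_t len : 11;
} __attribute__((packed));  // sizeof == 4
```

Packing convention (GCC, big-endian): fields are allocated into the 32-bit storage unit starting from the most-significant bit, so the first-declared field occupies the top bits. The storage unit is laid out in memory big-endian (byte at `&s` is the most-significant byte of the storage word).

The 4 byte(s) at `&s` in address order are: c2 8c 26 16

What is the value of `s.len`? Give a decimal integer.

1558

[0]=0xc2 [1]=0x8c [2]=0x26 [3]=0x16 (big-endian) → word 0xc28c2616
err [24+:8] = (word>>24) & 0xff = 194
ver [15+:9] = (word>>15) & 0x1ff = 280
cnt [11+:4] = (word>>11) & 0xf = 4
len [0+:11] = (word>>0) & 0x7ff = 1558  ←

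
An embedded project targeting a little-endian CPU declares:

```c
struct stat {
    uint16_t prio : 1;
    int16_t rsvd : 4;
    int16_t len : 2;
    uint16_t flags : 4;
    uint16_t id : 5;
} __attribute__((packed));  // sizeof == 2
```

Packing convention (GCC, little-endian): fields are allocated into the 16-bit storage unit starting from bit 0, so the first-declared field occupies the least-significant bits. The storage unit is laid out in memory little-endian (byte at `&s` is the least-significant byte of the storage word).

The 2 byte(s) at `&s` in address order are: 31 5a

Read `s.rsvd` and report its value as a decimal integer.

[0]=0x31 [1]=0x5a (little-endian) → word 0x5a31
prio:1 @ bit 0 → (0x5a31>>0)&0x1 = 0x1
rsvd:4 @ bit 1 → (0x5a31>>1)&0xf = 0x8  ←
len:2 @ bit 5 → (0x5a31>>5)&0x3 = 0x1
flags:4 @ bit 7 → (0x5a31>>7)&0xf = 0x4
id:5 @ bit 11 → (0x5a31>>11)&0x1f = 0xb
rsvd signed 4b, MSB=1: 8 - 16 = -8

-8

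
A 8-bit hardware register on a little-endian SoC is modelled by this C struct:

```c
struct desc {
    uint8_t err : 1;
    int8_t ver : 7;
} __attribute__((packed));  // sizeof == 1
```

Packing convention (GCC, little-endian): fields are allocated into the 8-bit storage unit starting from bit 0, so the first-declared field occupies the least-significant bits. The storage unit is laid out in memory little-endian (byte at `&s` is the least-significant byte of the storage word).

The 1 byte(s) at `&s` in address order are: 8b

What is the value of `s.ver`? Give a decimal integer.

-59

[0]=0x8b (little-endian) → word 0x8b
err:1 @ bit 0 → (0x8b>>0)&0x1 = 0x1
ver:7 @ bit 1 → (0x8b>>1)&0x7f = 0x45  ←
ver signed 7b, MSB=1: 69 - 128 = -59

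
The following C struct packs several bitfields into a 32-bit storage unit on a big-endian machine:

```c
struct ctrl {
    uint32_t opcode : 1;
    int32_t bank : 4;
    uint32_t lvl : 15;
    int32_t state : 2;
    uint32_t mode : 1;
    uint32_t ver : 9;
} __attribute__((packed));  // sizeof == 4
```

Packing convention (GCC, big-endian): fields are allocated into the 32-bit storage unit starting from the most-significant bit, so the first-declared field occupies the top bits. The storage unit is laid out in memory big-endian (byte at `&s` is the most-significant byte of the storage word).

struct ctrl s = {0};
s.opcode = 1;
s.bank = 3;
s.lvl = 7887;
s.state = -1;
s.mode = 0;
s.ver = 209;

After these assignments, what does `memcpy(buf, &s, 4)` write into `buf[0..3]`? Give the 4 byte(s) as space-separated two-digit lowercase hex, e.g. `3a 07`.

99 ec fc d1

opcode (1b) val=1 bits=0x1 at bit 31: 0x80000000
bank (4b) val=3 bits=0x3 at bit 27: 0x98000000
lvl (15b) val=7887 bits=0x1ecf at bit 12: 0x99ecf000
state (2b) val=-1 bits=0x3 at bit 10: 0x99ecfc00
mode (1b) val=0 bits=0x0 at bit 9: 0x99ecfc00
ver (9b) val=209 bits=0xd1 at bit 0: 0x99ecfcd1
word = 0x99ecfcd1 → big-endian bytes:
  [0]=0x99  [1]=0xec  [2]=0xfc  [3]=0xd1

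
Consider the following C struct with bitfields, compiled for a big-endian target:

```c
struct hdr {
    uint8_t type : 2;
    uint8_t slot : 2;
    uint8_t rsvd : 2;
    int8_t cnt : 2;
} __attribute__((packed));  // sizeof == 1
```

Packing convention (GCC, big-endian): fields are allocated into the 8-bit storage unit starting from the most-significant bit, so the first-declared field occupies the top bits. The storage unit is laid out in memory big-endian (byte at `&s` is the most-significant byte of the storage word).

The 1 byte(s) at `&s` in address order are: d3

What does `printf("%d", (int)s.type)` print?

[0]=0xd3 (big-endian) → word 0xd3
type:2 @ bit 6 → (0xd3>>6)&0x3 = 0x3  ←
slot:2 @ bit 4 → (0xd3>>4)&0x3 = 0x1
rsvd:2 @ bit 2 → (0xd3>>2)&0x3 = 0x0
cnt:2 @ bit 0 → (0xd3>>0)&0x3 = 0x3

3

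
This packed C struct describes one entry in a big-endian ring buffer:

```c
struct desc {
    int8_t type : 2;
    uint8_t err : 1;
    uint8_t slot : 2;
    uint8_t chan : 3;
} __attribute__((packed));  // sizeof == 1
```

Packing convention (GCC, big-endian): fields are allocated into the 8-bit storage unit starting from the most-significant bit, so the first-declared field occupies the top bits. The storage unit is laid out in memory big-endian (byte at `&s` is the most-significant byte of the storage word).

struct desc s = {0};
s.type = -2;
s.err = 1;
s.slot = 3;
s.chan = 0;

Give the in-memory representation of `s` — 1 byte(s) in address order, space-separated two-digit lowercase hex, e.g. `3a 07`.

b8

[6+:2] type=-2 & 0x3 = 0x2; word=0x80
[5+:1] err=1 & 0x1 = 0x1; word=0xa0
[3+:2] slot=3 & 0x3 = 0x3; word=0xb8
[0+:3] chan=0 & 0x7 = 0x0; word=0xb8
word = 0xb8 → big-endian bytes:
  [0]=0xb8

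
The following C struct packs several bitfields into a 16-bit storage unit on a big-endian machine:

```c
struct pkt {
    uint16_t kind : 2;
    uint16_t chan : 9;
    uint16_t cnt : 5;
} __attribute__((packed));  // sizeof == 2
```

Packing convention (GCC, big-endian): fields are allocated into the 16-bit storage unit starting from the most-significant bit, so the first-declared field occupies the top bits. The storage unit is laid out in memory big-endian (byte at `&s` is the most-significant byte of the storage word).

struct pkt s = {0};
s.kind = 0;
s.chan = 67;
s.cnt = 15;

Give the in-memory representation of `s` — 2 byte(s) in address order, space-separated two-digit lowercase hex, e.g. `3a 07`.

[14+:2] kind=0 & 0x3 = 0x0; word=0x0000
[5+:9] chan=67 & 0x1ff = 0x43; word=0x0860
[0+:5] cnt=15 & 0x1f = 0xf; word=0x086f
word = 0x086f → big-endian bytes:
  [0]=0x08  [1]=0x6f

08 6f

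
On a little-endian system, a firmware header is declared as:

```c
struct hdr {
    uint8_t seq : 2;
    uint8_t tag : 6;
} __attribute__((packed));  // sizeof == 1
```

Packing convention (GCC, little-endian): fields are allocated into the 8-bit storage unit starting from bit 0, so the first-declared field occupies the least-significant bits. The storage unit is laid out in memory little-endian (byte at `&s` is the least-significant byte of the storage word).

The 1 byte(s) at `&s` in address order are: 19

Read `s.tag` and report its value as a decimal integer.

[0]=0x19 (little-endian) → word 0x19
seq:2 @ bit 0 → (0x19>>0)&0x3 = 0x1
tag:6 @ bit 2 → (0x19>>2)&0x3f = 0x6  ←

6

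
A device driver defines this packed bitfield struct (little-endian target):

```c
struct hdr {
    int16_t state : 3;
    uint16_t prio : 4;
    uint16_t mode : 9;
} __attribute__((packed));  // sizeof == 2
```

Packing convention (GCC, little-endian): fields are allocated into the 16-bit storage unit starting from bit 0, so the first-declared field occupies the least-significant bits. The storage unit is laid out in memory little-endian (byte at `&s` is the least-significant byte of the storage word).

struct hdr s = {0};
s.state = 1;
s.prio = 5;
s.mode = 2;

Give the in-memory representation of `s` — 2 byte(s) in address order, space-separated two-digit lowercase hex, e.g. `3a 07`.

[0+:3] state=1 & 0x7 = 0x1; word=0x0001
[3+:4] prio=5 & 0xf = 0x5; word=0x0029
[7+:9] mode=2 & 0x1ff = 0x2; word=0x0129
word = 0x0129 → little-endian bytes:
  [0]=0x29  [1]=0x01

29 01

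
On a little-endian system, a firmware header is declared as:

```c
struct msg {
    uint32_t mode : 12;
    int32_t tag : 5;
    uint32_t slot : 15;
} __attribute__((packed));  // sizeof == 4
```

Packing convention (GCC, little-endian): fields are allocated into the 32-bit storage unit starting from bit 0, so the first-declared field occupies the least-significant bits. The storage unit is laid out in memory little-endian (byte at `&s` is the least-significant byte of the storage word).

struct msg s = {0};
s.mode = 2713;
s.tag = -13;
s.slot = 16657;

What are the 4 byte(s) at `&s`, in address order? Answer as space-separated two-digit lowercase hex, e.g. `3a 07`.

[0+:12] mode=2713 & 0xfff = 0xa99; word=0x00000a99
[12+:5] tag=-13 & 0x1f = 0x13; word=0x00013a99
[17+:15] slot=16657 & 0x7fff = 0x4111; word=0x82233a99
word = 0x82233a99 → little-endian bytes:
  [0]=0x99  [1]=0x3a  [2]=0x23  [3]=0x82

99 3a 23 82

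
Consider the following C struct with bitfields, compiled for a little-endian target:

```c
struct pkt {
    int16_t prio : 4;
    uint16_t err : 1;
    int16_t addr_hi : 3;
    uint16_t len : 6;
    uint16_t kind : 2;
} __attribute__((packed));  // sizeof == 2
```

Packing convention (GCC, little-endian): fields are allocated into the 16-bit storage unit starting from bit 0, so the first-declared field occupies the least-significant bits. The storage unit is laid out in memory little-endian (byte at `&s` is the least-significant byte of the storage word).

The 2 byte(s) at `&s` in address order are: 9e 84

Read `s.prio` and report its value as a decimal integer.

[0]=0x9e [1]=0x84 (little-endian) → word 0x849e
prio:4 @ bit 0 → (0x849e>>0)&0xf = 0xe  ←
err:1 @ bit 4 → (0x849e>>4)&0x1 = 0x1
addr_hi:3 @ bit 5 → (0x849e>>5)&0x7 = 0x4
len:6 @ bit 8 → (0x849e>>8)&0x3f = 0x4
kind:2 @ bit 14 → (0x849e>>14)&0x3 = 0x2
prio signed 4b, MSB=1: 14 - 16 = -2

-2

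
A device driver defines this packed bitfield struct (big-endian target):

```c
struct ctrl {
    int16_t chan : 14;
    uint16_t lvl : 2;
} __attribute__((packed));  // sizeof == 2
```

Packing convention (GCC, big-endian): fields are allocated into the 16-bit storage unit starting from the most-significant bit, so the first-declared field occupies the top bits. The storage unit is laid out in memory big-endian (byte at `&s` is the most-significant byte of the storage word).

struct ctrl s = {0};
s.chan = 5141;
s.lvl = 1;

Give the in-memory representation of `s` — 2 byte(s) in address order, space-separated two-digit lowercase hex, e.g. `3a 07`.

50 55

chan (14b) val=5141 bits=0x1415 at bit 2: 0x5054
lvl (2b) val=1 bits=0x1 at bit 0: 0x5055
word = 0x5055 → big-endian bytes:
  [0]=0x50  [1]=0x55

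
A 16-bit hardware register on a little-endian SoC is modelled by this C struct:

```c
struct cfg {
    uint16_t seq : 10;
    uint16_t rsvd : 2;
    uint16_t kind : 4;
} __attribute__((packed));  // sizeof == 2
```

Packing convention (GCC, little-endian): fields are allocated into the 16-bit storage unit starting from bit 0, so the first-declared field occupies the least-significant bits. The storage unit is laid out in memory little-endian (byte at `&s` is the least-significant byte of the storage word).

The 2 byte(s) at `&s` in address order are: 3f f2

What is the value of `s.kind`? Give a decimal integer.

15

[0]=0x3f [1]=0xf2 (little-endian) → word 0xf23f
seq [0+:10] = (word>>0) & 0x3ff = 575
rsvd [10+:2] = (word>>10) & 0x3 = 0
kind [12+:4] = (word>>12) & 0xf = 15  ←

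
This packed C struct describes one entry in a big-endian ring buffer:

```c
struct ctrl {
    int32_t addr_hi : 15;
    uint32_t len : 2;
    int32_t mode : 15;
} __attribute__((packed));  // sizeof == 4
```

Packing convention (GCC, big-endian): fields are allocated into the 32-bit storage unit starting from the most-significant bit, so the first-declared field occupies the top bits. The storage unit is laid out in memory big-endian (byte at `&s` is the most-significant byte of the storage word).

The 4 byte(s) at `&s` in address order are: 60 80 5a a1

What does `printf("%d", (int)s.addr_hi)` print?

12352

[0]=0x60 [1]=0x80 [2]=0x5a [3]=0xa1 (big-endian) → word 0x60805aa1
addr_hi [17+:15] = (word>>17) & 0x7fff = 12352  ←
len [15+:2] = (word>>15) & 0x3 = 0
mode [0+:15] = (word>>0) & 0x7fff = 23201
addr_hi signed 15b, MSB=0: value = 12352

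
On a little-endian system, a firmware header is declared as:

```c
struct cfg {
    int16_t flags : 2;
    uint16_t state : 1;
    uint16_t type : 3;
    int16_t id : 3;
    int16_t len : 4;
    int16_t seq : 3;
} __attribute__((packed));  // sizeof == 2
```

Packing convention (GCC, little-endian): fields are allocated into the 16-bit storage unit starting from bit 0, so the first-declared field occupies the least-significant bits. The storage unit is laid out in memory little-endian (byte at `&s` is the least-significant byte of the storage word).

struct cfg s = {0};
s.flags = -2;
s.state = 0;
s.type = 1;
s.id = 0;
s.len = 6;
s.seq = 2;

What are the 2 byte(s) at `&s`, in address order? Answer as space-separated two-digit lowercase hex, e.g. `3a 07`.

0a 4c

flags:2 = -2 → 0x2 << 0 → word 0x0002
state:1 = 0 → 0x0 << 2 → word 0x0002
type:3 = 1 → 0x1 << 3 → word 0x000a
id:3 = 0 → 0x0 << 6 → word 0x000a
len:4 = 6 → 0x6 << 9 → word 0x0c0a
seq:3 = 2 → 0x2 << 13 → word 0x4c0a
word = 0x4c0a → little-endian bytes:
  [0]=0x0a  [1]=0x4c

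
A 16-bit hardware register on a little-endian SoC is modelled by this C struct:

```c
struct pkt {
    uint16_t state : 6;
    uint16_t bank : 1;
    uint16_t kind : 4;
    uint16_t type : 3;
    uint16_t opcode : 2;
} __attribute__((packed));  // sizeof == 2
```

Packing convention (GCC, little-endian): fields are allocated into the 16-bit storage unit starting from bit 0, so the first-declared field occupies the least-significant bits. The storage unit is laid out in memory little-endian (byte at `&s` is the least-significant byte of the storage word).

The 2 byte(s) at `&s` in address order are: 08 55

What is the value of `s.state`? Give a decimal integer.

[0]=0x08 [1]=0x55 (little-endian) → word 0x5508
state [0+:6] = (word>>0) & 0x3f = 8  ←
bank [6+:1] = (word>>6) & 0x1 = 0
kind [7+:4] = (word>>7) & 0xf = 10
type [11+:3] = (word>>11) & 0x7 = 2
opcode [14+:2] = (word>>14) & 0x3 = 1

8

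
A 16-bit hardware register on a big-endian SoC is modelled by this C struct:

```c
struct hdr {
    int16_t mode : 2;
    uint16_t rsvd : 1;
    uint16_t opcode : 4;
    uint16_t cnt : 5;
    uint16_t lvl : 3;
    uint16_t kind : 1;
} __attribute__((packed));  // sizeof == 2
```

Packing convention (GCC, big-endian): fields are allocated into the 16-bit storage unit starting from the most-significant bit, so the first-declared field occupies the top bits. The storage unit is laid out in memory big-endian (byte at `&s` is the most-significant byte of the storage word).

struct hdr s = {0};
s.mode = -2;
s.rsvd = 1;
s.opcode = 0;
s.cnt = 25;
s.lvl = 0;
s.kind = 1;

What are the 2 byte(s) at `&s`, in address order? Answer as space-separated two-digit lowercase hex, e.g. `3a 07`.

mode (2b) val=-2 bits=0x2 at bit 14: 0x8000
rsvd (1b) val=1 bits=0x1 at bit 13: 0xa000
opcode (4b) val=0 bits=0x0 at bit 9: 0xa000
cnt (5b) val=25 bits=0x19 at bit 4: 0xa190
lvl (3b) val=0 bits=0x0 at bit 1: 0xa190
kind (1b) val=1 bits=0x1 at bit 0: 0xa191
word = 0xa191 → big-endian bytes:
  [0]=0xa1  [1]=0x91

a1 91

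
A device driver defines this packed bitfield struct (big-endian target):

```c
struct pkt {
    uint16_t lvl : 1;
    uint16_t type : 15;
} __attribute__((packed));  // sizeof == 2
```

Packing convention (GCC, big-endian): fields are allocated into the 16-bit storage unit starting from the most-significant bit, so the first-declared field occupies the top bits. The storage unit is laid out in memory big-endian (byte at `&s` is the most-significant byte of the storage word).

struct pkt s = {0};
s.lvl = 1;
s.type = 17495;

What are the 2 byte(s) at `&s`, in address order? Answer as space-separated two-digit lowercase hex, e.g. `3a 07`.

c4 57

[15+:1] lvl=1 & 0x1 = 0x1; word=0x8000
[0+:15] type=17495 & 0x7fff = 0x4457; word=0xc457
word = 0xc457 → big-endian bytes:
  [0]=0xc4  [1]=0x57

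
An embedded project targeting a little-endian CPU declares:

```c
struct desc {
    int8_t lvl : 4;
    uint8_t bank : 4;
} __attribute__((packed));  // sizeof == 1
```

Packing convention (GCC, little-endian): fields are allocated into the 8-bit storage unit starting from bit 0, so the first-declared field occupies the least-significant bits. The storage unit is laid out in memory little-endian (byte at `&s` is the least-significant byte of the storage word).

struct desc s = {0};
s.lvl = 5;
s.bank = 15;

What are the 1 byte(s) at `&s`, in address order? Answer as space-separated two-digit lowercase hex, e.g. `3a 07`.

f5

lvl (4b) val=5 bits=0x5 at bit 0: 0x05
bank (4b) val=15 bits=0xf at bit 4: 0xf5
word = 0xf5 → little-endian bytes:
  [0]=0xf5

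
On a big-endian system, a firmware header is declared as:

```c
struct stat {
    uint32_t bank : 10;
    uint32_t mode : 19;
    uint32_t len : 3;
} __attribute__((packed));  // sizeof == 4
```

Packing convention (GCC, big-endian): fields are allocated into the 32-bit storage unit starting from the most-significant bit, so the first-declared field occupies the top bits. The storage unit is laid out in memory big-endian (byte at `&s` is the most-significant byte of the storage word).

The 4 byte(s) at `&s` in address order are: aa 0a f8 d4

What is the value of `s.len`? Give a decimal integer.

[0]=0xaa [1]=0x0a [2]=0xf8 [3]=0xd4 (big-endian) → word 0xaa0af8d4
bank:10 @ bit 22 → (0xaa0af8d4>>22)&0x3ff = 0x2a8
mode:19 @ bit 3 → (0xaa0af8d4>>3)&0x7ffff = 0x15f1a
len:3 @ bit 0 → (0xaa0af8d4>>0)&0x7 = 0x4  ←

4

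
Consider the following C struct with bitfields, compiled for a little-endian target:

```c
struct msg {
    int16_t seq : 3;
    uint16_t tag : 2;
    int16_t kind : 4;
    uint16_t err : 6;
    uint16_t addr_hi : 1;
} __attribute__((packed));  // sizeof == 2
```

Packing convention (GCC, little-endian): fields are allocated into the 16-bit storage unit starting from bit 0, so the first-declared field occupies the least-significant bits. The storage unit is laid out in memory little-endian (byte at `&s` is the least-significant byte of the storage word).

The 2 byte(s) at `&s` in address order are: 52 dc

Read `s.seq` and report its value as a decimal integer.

[0]=0x52 [1]=0xdc (little-endian) → word 0xdc52
seq [0+:3] = (word>>0) & 0x7 = 2  ←
tag [3+:2] = (word>>3) & 0x3 = 2
kind [5+:4] = (word>>5) & 0xf = 2
err [9+:6] = (word>>9) & 0x3f = 46
addr_hi [15+:1] = (word>>15) & 0x1 = 1
seq signed 3b, MSB=0: value = 2

2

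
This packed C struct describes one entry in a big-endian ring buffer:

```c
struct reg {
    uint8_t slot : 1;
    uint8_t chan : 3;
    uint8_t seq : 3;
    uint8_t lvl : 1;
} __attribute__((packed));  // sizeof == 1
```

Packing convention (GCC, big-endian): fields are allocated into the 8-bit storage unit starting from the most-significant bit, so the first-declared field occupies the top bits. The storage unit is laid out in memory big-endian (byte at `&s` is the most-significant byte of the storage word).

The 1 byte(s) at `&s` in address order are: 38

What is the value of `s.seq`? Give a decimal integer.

4

[0]=0x38 (big-endian) → word 0x38
slot:1 @ bit 7 → (0x38>>7)&0x1 = 0x0
chan:3 @ bit 4 → (0x38>>4)&0x7 = 0x3
seq:3 @ bit 1 → (0x38>>1)&0x7 = 0x4  ←
lvl:1 @ bit 0 → (0x38>>0)&0x1 = 0x0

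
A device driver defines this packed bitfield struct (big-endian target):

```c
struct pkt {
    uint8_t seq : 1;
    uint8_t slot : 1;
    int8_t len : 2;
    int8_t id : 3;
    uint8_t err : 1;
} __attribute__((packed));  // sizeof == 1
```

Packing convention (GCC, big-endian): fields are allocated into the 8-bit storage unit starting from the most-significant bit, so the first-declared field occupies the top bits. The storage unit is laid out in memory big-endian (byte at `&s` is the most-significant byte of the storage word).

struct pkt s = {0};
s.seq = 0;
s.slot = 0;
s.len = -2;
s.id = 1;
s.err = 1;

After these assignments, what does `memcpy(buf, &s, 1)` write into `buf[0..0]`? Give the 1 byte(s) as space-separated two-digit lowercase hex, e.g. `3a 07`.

23

seq:1 = 0 → 0x0 << 7 → word 0x00
slot:1 = 0 → 0x0 << 6 → word 0x00
len:2 = -2 → 0x2 << 4 → word 0x20
id:3 = 1 → 0x1 << 1 → word 0x22
err:1 = 1 → 0x1 << 0 → word 0x23
word = 0x23 → big-endian bytes:
  [0]=0x23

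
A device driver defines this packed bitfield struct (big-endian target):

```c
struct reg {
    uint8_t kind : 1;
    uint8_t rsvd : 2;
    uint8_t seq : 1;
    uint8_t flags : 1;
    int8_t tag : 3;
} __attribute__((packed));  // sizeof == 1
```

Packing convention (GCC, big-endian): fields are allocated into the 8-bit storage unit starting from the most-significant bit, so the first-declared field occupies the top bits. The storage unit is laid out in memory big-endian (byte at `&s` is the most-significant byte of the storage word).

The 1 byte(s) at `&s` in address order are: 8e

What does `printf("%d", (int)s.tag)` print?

-2

[0]=0x8e (big-endian) → word 0x8e
kind [7+:1] = (word>>7) & 0x1 = 1
rsvd [5+:2] = (word>>5) & 0x3 = 0
seq [4+:1] = (word>>4) & 0x1 = 0
flags [3+:1] = (word>>3) & 0x1 = 1
tag [0+:3] = (word>>0) & 0x7 = 6  ←
tag signed 3b, MSB=1: 6 - 8 = -2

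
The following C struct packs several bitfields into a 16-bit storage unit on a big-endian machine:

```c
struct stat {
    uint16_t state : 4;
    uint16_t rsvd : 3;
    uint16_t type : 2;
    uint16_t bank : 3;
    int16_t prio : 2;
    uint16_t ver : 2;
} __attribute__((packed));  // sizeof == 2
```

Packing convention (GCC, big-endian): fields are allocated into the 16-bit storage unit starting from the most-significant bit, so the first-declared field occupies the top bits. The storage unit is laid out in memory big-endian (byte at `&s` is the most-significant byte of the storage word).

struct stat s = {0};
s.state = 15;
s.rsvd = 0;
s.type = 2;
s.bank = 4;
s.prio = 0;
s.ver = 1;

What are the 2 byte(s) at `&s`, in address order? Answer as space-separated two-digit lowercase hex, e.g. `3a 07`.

state (4b) val=15 bits=0xf at bit 12: 0xf000
rsvd (3b) val=0 bits=0x0 at bit 9: 0xf000
type (2b) val=2 bits=0x2 at bit 7: 0xf100
bank (3b) val=4 bits=0x4 at bit 4: 0xf140
prio (2b) val=0 bits=0x0 at bit 2: 0xf140
ver (2b) val=1 bits=0x1 at bit 0: 0xf141
word = 0xf141 → big-endian bytes:
  [0]=0xf1  [1]=0x41

f1 41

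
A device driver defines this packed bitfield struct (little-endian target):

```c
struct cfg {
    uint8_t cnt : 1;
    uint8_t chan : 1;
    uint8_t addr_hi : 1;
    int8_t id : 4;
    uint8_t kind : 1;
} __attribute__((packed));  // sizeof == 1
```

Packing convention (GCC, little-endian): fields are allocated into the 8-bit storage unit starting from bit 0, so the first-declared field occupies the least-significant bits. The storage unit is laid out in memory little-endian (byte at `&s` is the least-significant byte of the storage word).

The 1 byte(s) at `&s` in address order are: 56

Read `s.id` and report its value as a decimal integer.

[0]=0x56 (little-endian) → word 0x56
cnt [0+:1] = (word>>0) & 0x1 = 0
chan [1+:1] = (word>>1) & 0x1 = 1
addr_hi [2+:1] = (word>>2) & 0x1 = 1
id [3+:4] = (word>>3) & 0xf = 10  ←
kind [7+:1] = (word>>7) & 0x1 = 0
id signed 4b, MSB=1: 10 - 16 = -6

-6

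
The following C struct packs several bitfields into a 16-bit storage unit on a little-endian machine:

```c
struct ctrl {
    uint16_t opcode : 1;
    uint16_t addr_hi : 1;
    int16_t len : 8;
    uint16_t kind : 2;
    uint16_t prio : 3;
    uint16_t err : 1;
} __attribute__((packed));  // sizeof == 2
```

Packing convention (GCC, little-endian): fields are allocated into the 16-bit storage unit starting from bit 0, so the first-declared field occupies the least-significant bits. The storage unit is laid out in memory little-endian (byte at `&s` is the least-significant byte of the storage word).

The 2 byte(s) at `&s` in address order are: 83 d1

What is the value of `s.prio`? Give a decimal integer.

[0]=0x83 [1]=0xd1 (little-endian) → word 0xd183
opcode:1 @ bit 0 → (0xd183>>0)&0x1 = 0x1
addr_hi:1 @ bit 1 → (0xd183>>1)&0x1 = 0x1
len:8 @ bit 2 → (0xd183>>2)&0xff = 0x60
kind:2 @ bit 10 → (0xd183>>10)&0x3 = 0x0
prio:3 @ bit 12 → (0xd183>>12)&0x7 = 0x5  ←
err:1 @ bit 15 → (0xd183>>15)&0x1 = 0x1

5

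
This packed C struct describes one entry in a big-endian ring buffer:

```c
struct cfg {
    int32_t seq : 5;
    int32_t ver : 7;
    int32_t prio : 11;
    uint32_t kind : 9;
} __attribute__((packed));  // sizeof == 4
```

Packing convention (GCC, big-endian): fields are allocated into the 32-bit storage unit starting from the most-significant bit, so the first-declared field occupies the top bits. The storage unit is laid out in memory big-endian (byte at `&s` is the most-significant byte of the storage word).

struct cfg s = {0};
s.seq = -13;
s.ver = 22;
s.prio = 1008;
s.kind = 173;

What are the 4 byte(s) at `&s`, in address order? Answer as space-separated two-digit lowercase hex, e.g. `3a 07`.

99 67 e0 ad

[27+:5] seq=-13 & 0x1f = 0x13; word=0x98000000
[20+:7] ver=22 & 0x7f = 0x16; word=0x99600000
[9+:11] prio=1008 & 0x7ff = 0x3f0; word=0x9967e000
[0+:9] kind=173 & 0x1ff = 0xad; word=0x9967e0ad
word = 0x9967e0ad → big-endian bytes:
  [0]=0x99  [1]=0x67  [2]=0xe0  [3]=0xad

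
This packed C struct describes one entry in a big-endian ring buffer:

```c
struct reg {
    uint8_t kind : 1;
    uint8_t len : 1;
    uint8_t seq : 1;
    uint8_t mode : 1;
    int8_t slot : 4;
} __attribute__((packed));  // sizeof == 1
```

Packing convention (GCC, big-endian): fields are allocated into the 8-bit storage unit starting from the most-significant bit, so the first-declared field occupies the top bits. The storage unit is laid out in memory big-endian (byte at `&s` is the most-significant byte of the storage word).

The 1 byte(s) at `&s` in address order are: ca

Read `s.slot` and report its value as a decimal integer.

[0]=0xca (big-endian) → word 0xca
kind:1 @ bit 7 → (0xca>>7)&0x1 = 0x1
len:1 @ bit 6 → (0xca>>6)&0x1 = 0x1
seq:1 @ bit 5 → (0xca>>5)&0x1 = 0x0
mode:1 @ bit 4 → (0xca>>4)&0x1 = 0x0
slot:4 @ bit 0 → (0xca>>0)&0xf = 0xa  ←
slot signed 4b, MSB=1: 10 - 16 = -6

-6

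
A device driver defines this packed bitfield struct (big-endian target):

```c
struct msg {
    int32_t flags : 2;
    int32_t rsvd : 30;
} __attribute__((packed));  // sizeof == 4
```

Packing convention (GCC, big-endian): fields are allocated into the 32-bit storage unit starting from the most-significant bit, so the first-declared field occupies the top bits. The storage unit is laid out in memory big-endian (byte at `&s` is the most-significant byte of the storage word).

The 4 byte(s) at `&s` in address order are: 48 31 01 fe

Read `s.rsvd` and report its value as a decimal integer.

[0]=0x48 [1]=0x31 [2]=0x01 [3]=0xfe (big-endian) → word 0x483101fe
flags [30+:2] = (word>>30) & 0x3 = 1
rsvd [0+:30] = (word>>0) & 0x3fffffff = 137429502  ←
rsvd signed 30b, MSB=0: value = 137429502

137429502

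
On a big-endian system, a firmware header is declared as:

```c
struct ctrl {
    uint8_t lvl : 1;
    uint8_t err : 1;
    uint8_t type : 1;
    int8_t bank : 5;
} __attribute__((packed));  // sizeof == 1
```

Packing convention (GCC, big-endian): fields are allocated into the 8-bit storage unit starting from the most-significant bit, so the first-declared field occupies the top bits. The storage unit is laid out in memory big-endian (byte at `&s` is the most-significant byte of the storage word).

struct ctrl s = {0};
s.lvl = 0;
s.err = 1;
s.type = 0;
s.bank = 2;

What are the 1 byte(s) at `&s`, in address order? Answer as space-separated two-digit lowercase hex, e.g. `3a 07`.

[7+:1] lvl=0 & 0x1 = 0x0; word=0x00
[6+:1] err=1 & 0x1 = 0x1; word=0x40
[5+:1] type=0 & 0x1 = 0x0; word=0x40
[0+:5] bank=2 & 0x1f = 0x2; word=0x42
word = 0x42 → big-endian bytes:
  [0]=0x42

42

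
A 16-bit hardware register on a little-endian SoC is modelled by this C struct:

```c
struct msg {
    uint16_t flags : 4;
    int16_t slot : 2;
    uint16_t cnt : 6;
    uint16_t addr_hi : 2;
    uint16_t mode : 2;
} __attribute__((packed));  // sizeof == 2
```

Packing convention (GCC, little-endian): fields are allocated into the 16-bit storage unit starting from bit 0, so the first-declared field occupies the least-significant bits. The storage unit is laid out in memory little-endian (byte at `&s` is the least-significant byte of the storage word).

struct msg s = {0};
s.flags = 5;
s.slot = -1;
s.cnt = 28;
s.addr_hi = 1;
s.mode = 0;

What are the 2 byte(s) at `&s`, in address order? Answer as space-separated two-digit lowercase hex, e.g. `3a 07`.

flags (4b) val=5 bits=0x5 at bit 0: 0x0005
slot (2b) val=-1 bits=0x3 at bit 4: 0x0035
cnt (6b) val=28 bits=0x1c at bit 6: 0x0735
addr_hi (2b) val=1 bits=0x1 at bit 12: 0x1735
mode (2b) val=0 bits=0x0 at bit 14: 0x1735
word = 0x1735 → little-endian bytes:
  [0]=0x35  [1]=0x17

35 17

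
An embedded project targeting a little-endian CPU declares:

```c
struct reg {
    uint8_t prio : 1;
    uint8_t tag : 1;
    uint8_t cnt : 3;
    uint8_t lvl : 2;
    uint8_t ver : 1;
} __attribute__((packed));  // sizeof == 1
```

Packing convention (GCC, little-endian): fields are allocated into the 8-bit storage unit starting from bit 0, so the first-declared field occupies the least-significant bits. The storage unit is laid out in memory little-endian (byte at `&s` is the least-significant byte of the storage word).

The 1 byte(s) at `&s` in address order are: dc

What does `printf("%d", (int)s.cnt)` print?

[0]=0xdc (little-endian) → word 0xdc
prio:1 @ bit 0 → (0xdc>>0)&0x1 = 0x0
tag:1 @ bit 1 → (0xdc>>1)&0x1 = 0x0
cnt:3 @ bit 2 → (0xdc>>2)&0x7 = 0x7  ←
lvl:2 @ bit 5 → (0xdc>>5)&0x3 = 0x2
ver:1 @ bit 7 → (0xdc>>7)&0x1 = 0x1

7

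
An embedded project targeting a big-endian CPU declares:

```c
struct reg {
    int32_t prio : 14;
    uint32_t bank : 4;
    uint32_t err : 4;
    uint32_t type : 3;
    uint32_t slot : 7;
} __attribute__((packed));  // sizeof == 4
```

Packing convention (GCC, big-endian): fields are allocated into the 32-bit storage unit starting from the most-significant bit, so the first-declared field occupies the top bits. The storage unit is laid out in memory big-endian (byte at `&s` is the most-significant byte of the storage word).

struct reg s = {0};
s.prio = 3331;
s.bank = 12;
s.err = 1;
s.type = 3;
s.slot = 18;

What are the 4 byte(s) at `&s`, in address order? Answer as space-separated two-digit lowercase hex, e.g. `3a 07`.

34 0f 05 92

prio:14 = 3331 → 0xd03 << 18 → word 0x340c0000
bank:4 = 12 → 0xc << 14 → word 0x340f0000
err:4 = 1 → 0x1 << 10 → word 0x340f0400
type:3 = 3 → 0x3 << 7 → word 0x340f0580
slot:7 = 18 → 0x12 << 0 → word 0x340f0592
word = 0x340f0592 → big-endian bytes:
  [0]=0x34  [1]=0x0f  [2]=0x05  [3]=0x92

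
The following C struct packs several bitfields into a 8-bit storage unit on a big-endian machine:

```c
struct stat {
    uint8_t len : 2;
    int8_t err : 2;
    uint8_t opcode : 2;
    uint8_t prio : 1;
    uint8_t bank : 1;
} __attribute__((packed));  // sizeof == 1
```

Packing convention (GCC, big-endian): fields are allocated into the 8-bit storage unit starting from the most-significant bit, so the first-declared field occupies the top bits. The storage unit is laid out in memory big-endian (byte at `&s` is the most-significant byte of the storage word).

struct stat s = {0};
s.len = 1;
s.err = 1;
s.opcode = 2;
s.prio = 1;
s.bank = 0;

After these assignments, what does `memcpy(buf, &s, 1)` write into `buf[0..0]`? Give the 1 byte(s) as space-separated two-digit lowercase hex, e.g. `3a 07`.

5a

len:2 = 1 → 0x1 << 6 → word 0x40
err:2 = 1 → 0x1 << 4 → word 0x50
opcode:2 = 2 → 0x2 << 2 → word 0x58
prio:1 = 1 → 0x1 << 1 → word 0x5a
bank:1 = 0 → 0x0 << 0 → word 0x5a
word = 0x5a → big-endian bytes:
  [0]=0x5a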